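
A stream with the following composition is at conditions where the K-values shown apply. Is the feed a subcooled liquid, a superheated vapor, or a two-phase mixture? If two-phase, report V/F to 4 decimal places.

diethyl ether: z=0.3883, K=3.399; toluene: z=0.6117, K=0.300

ΣzᵢKᵢ = 1.5033; Σzᵢ/Kᵢ = 2.1532.
Both exceed 1, so a two-phase solution exists.
Binary case is linear: z₁(K₁−1)(1+ψ(K₂−1)) + z₂(K₂−1)(1+ψ(K₁−1)) = 0
⇒ ψ = [z₁(K₁−1)+z₂(K₂−1)] / [−(K₁−1)(K₂−1)] = 0.50334/1.67930 = 0.2997

two-phase, V/F = 0.2997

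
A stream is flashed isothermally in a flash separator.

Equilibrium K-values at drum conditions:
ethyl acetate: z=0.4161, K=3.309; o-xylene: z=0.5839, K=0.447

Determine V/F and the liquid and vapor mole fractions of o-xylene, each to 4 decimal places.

Material balance + equilibrium reduce to Σ zᵢ(Kᵢ−1)/(1+V/F(Kᵢ−1)) = 0.
Check two-phase: ΣzᵢKᵢ = 1.6379 > 1 and Σzᵢ/Kᵢ = 1.4320 > 1, so g(0) = 0.6379 > 0 and g(1) = -0.4320 < 0.
Binary case is linear: z₁(K₁−1)(1+V/F(K₂−1)) + z₂(K₂−1)(1+V/F(K₁−1)) = 0
⇒ V/F = [z₁(K₁−1)+z₂(K₂−1)] / [−(K₁−1)(K₂−1)] = 0.63788/1.27688 = 0.4996
Compositions from xᵢ = zᵢ/(1+V/F(Kᵢ−1)), yᵢ = Kᵢxᵢ:
  ethyl acetate: x = 0.1932, y = 0.6394
  o-xylene: x = 0.8068, y = 0.3606

V/F = 0.4996, x_o-xylene = 0.8068, y_o-xylene = 0.3606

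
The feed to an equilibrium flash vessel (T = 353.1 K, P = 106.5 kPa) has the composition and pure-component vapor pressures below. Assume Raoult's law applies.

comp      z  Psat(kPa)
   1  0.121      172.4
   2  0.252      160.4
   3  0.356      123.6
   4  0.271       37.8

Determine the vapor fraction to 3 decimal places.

ψ = 0.343

Raoult's law: Kᵢ = Pᵢˢᵃᵗ/P = Pᵢˢᵃᵗ/106.5.
  K_1 = 172.4/106.5 = 1.61878, K_2 = 160.4/106.5 = 1.50610, K_3 = 123.6/106.5 = 1.16056, K_4 = 37.8/106.5 = 0.35493
Rachford–Rice: g(ψ) = Σ zᵢ(Kᵢ−1)/(1+ψ(Kᵢ−1)) = 0.
g(0) = ΣzᵢKᵢ − 1 = 0.085 and g(1) = 1 − Σzᵢ/Kᵢ = -0.312, so a root lies in (0, 1).
Newton–Raphson from ψ = 0.4:
  ψ = 0.400: g = -0.0158, g' = -0.287 → ψ = 0.345
  ψ = 0.345: g = -0.0004, g' = -0.273 → ψ = 0.343
Converged at ψ = 0.343.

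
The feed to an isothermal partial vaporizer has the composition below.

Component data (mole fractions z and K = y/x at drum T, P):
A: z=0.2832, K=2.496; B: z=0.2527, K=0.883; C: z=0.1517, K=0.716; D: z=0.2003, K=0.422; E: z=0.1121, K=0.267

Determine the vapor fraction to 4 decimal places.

Rachford–Rice: g(ψ) = Σ zᵢ(Kᵢ−1)/(1+ψ(Kᵢ−1)) = 0.
g(0) = ΣzᵢKᵢ − 1 = 0.1531 and g(1) = 1 − Σzᵢ/Kᵢ = -0.5060, so a root lies in (0, 1).
Newton–Raphson from ψ = 0.5:
  ψ = 0.5000: g = -0.13178, g' = -0.5104 → ψ = 0.2418
Converged at ψ = 0.2418.

ψ = 0.2418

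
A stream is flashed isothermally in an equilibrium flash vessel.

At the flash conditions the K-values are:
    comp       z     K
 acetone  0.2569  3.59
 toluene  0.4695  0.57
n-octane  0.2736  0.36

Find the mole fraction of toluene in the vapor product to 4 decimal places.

Material balance + equilibrium reduce to Σ zᵢ(Kᵢ−1)/(1+ψ(Kᵢ−1)) = 0.
Feasibility: ΣzᵢKᵢ = 1.2884, Σzᵢ/Kᵢ = 1.6552 — both > 1, two phases present.
Newton–Raphson from ψ = 0.41:
  ψ = 0.4100: g = -0.15979, g' = -0.7393 → ψ = 0.1939
  ψ = 0.1939: g = 0.02282, g' = -1.0132 → ψ = 0.2164
  ψ = 0.2164: g = 0.00056, g' = -0.9643 → ψ = 0.2170
Converged at ψ = 0.2170.
Compositions from xᵢ = zᵢ/(1+ψ(Kᵢ−1)), yᵢ = Kᵢxᵢ:
  acetone: x = 0.1645, y = 0.5905
  toluene: x = 0.5178, y = 0.2952
  n-octane: x = 0.3177, y = 0.1144

y_toluene = 0.2952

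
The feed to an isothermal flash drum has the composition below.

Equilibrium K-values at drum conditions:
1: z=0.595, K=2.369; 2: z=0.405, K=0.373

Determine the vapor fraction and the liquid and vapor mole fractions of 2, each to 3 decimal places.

ψ = 0.653, x_2 = 0.686, y_2 = 0.256

Material balance + equilibrium reduce to Σ zᵢ(Kᵢ−1)/(1+ψ(Kᵢ−1)) = 0.
g(0) = ΣzᵢKᵢ − 1 = 0.561 and g(1) = 1 − Σzᵢ/Kᵢ = -0.337, so a root lies in (0, 1).
Newton–Raphson from ψ = 0.5:
  ψ = 0.500: g = 0.1137, g' = -0.731 → ψ = 0.656
  ψ = 0.656: g = -0.0018, g' = -0.769 → ψ = 0.653
Converged at ψ = 0.653.
Compositions from xᵢ = zᵢ/(1+ψ(Kᵢ−1)), yᵢ = Kᵢxᵢ:
  1: x = 0.314, y = 0.744
  2: x = 0.686, y = 0.256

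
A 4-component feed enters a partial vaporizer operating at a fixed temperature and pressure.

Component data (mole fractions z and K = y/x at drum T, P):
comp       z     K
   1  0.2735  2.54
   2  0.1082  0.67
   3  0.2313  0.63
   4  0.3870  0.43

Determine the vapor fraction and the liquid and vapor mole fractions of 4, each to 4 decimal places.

Iterate (Newton) starting at ψ = 0.55:
  ψ = 0.5500: g = -0.24436, g' = -0.5244 → ψ = 0.0841
  ψ = 0.0841: g = 0.01617, g' = -0.6934 → ψ = 0.1074
  ψ = 0.1074: g = 0.00031, g' = -0.6673 → ψ = 0.1078
Converged at ψ = 0.1078.
Compositions from xᵢ = zᵢ/(1+ψ(Kᵢ−1)), yᵢ = Kᵢxᵢ:
  1: x = 0.2345, y = 0.5957
  2: x = 0.1122, y = 0.0752
  3: x = 0.2409, y = 0.1518
  4: x = 0.4123, y = 0.1773

ψ = 0.1078, x_4 = 0.4123, y_4 = 0.1773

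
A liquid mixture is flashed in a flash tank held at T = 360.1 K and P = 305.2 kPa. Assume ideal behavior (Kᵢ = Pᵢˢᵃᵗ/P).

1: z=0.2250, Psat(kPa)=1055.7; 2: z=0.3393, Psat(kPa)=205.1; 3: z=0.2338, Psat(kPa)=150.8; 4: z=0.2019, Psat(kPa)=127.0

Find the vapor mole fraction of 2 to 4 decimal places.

y_2 = 0.2427

Raoult's law: Kᵢ = Pᵢˢᵃᵗ/P = Pᵢˢᵃᵗ/305.2.
  K_1 = 1055.7/305.2 = 3.459043, K_2 = 205.1/305.2 = 0.672018, K_3 = 150.8/305.2 = 0.494102, K_4 = 127.0/305.2 = 0.416121
Rachford–Rice: g(ψ) = Σ zᵢ(Kᵢ−1)/(1+ψ(Kᵢ−1)) = 0.
g(0) = ΣzᵢKᵢ − 1 = 0.2058 and g(1) = 1 − Σzᵢ/Kᵢ = -0.5283, so a root lies in (0, 1).
Newton–Raphson from ψ = 0.5:
  ψ = 0.5000: g = -0.20977, g' = -0.5704 → ψ = 0.1323
  ψ = 0.1323: g = 0.04665, g' = -0.9641 → ψ = 0.1807
  ψ = 0.1807: g = 0.00284, g' = -0.8520 → ψ = 0.1840
Converged at ψ = 0.1840.
Compositions from xᵢ = zᵢ/(1+ψ(Kᵢ−1)), yᵢ = Kᵢxᵢ:
  1: x = 0.1549, y = 0.5358
  2: x = 0.3611, y = 0.2427
  3: x = 0.2578, y = 0.1274
  4: x = 0.2262, y = 0.0941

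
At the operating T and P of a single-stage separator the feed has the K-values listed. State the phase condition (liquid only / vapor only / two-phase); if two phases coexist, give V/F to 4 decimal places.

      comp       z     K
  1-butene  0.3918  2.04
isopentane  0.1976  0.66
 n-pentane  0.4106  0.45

ΣzᵢKᵢ = 1.1145; Σzᵢ/Kᵢ = 1.4039.
Both exceed 1, so a two-phase solution exists.
Let ψ = V/F and solve Σ zᵢ(Kᵢ−1)/(1+ψ(Kᵢ−1)) = 0.
Newton–Raphson from ψ = 0.5:
  ψ = 0.5000: g = -0.12436, g' = -0.4529 → ψ = 0.2254
  ψ = 0.2254: g = -0.00046, g' = -0.4667 → ψ = 0.2244
Converged at ψ = 0.2244.

two-phase, V/F = 0.2244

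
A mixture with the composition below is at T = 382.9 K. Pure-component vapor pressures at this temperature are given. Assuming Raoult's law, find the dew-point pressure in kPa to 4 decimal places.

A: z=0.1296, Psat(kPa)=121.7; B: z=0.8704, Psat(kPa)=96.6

Pdew = 99.2530 kPa

At the dew point ψ → 1, so Σzᵢ/Kᵢ = 1 with Kᵢ = Pᵢˢᵃᵗ/P ⇒ 1/P = Σzᵢ/Pᵢˢᵃᵗ.
1/P = 0.1296/121.7 + 0.8704/96.6 = 0.0100753 ⇒ P = 99.2530 kPa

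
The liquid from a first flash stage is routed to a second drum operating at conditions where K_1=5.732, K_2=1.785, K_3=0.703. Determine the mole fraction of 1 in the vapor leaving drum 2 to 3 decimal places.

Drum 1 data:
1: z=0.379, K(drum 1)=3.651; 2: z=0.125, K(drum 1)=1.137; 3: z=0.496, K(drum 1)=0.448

Drum 1:
Rachford–Rice: g(ψ₁) = Σ zᵢ(Kᵢ−1)/(1+ψ₁(Kᵢ−1)) = 0.
g(0) = ΣzᵢKᵢ − 1 = 0.748 and g(1) = 1 − Σzᵢ/Kᵢ = -0.321, so a root lies in (0, 1).
Newton–Raphson from ψ₁ = 0.43:
  ψ₁ = 0.430: g = 0.1267, g' = -0.844 → ψ₁ = 0.580
  ψ₁ = 0.580: g = 0.0089, g' = -0.743 → ψ₁ = 0.592
Converged at ψ₁ = 0.592.
Drum-1 compositions:
  1: x = 0.147, y = 0.538
  2: x = 0.116, y = 0.131
  3: x = 0.737, y = 0.330
Drum-2 feed = drum-1 liquid: z₂ = (0.1475, 0.1156, 0.7369).
Drum 2:
Let ψ₂ = V/F and solve Σ zᵢ(Kᵢ−1)/(1+ψ₂(Kᵢ−1)) = 0.
g(0) = ΣzᵢKᵢ − 1 = 0.570 and g(1) = 1 − Σzᵢ/Kᵢ = -0.139, so a root lies in (0, 1).
Newton iteration, ψ₂⁰ = 0.5:
  ψ₂ = 0.500: g = 0.0155, g' = -0.418 → ψ₂ = 0.537
  ψ₂ = 0.537: g = 0.0005, g' = -0.391 → ψ₂ = 0.538
Converged at ψ₂ = 0.538.
  1: x = 0.042, y = 0.238
  2: x = 0.081, y = 0.145
  3: x = 0.877, y = 0.617

y_1 (drum 2) = 0.238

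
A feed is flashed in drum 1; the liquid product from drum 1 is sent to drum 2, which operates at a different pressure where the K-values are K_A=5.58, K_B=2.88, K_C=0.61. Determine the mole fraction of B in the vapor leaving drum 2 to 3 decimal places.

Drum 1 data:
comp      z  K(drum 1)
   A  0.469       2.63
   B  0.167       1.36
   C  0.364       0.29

Drum 1:
Rachford–Rice: g(ψ₁) = Σ zᵢ(Kᵢ−1)/(1+ψ₁(Kᵢ−1)) = 0.
Check two-phase: ΣzᵢKᵢ = 1.566 > 1 and Σzᵢ/Kᵢ = 1.556 > 1, so g(0) = 0.566 > 0 and g(1) = -0.556 < 0.
Newton iteration, ψ₁⁰ = 0.5:
  ψ₁ = 0.500: g = 0.0715, g' = -0.835 → ψ₁ = 0.586
  ψ₁ = 0.586: g = -0.0016, g' = -0.879 → ψ₁ = 0.584
Converged at ψ₁ = 0.584.
Drum-1 compositions:
  A: x = 0.240, y = 0.632
  B: x = 0.138, y = 0.188
  C: x = 0.622, y = 0.180
Drum-2 feed = drum-1 liquid: z₂ = (0.2403, 0.1380, 0.6217).
Drum 2:
Let ψ₂ = V/F and solve Σ zᵢ(Kᵢ−1)/(1+ψ₂(Kᵢ−1)) = 0.
Feasibility: ΣzᵢKᵢ = 2.118, Σzᵢ/Kᵢ = 1.110 — both > 1, two phases present.
Newton iteration, ψ₂⁰ = 0.68:
  ψ₂ = 0.680: g = 0.0514, g' = -0.567 → ψ₂ = 0.771
  ψ₂ = 0.771: g = 0.0023, g' = -0.520 → ψ₂ = 0.775
Converged at ψ₂ = 0.775.
  A: x = 0.053, y = 0.295
  B: x = 0.056, y = 0.162
  C: x = 0.891, y = 0.544

y_B (drum 2) = 0.162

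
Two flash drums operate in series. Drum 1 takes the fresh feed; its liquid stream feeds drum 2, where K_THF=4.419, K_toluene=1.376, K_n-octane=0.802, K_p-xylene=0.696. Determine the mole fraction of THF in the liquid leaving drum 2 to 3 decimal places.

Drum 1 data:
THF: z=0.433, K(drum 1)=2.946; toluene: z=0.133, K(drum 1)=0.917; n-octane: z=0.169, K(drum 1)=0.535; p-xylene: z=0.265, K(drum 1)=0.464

Drum 1:
Newton iteration, ψ₁⁰ = 0.48:
  ψ₁ = 0.480: g = 0.1318, g' = -0.638 → ψ₁ = 0.687
  ψ₁ = 0.687: g = 0.0088, g' = -0.571 → ψ₁ = 0.702
Converged at ψ₁ = 0.702.
Drum-1 compositions:
  THF: x = 0.183, y = 0.539
  toluene: x = 0.141, y = 0.130
  n-octane: x = 0.251, y = 0.134
  p-xylene: x = 0.425, y = 0.197
Drum-2 feed = drum-1 liquid: z₂ = (0.1830, 0.1412, 0.2509, 0.4249).
Drum 2:
Iterate (Newton) starting at ψ₂ = 0.41:
  ψ₂ = 0.410: g = 0.1049, g' = -0.449 → ψ₂ = 0.644
  ψ₂ = 0.644: g = 0.0207, g' = -0.295 → ψ₂ = 0.714
  ψ₂ = 0.714: g = 0.0009, g' = -0.271 → ψ₂ = 0.717
Converged at ψ₂ = 0.717.
  THF: x = 0.053, y = 0.234
  toluene: x = 0.111, y = 0.153
  n-octane: x = 0.292, y = 0.235
  p-xylene: x = 0.543, y = 0.378

x_THF (drum 2) = 0.053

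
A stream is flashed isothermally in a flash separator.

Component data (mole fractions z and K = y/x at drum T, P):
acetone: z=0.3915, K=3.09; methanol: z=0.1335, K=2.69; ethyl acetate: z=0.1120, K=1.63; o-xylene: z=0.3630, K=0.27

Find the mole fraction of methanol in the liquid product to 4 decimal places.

x_methanol = 0.0636

Rachford–Rice: g(ψ) = Σ zᵢ(Kᵢ−1)/(1+ψ(Kᵢ−1)) = 0.
Feasibility: ΣzᵢKᵢ = 1.8494, Σzᵢ/Kᵢ = 1.5895 — both > 1, two phases present.
Iterate (Newton) starting at ψ = 0.47:
  ψ = 0.4700: g = 0.18956, g' = -1.0284 → ψ = 0.6543
  ψ = 0.6543: g = -0.00460, g' = -1.1224 → ψ = 0.6502
Converged at ψ = 0.6502.
Compositions from xᵢ = zᵢ/(1+ψ(Kᵢ−1)), yᵢ = Kᵢxᵢ:
  acetone: x = 0.1660, y = 0.5128
  methanol: x = 0.0636, y = 0.1711
  ethyl acetate: x = 0.0795, y = 0.1295
  o-xylene: x = 0.6910, y = 0.1866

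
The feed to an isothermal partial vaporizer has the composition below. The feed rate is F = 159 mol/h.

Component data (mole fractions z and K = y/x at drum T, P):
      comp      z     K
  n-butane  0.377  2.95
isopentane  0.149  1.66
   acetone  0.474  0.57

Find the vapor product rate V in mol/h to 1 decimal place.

Let ψ = V/F and solve Σ zᵢ(Kᵢ−1)/(1+ψ(Kᵢ−1)) = 0.
g(0) = ΣzᵢKᵢ − 1 = 0.630 and g(1) = 1 − Σzᵢ/Kᵢ = -0.049, so a root lies in (0, 1).
Iterate (Newton) starting at ψ = 0.5:
  ψ = 0.500: g = 0.1865, g' = -0.546 → ψ = 0.841
  ψ = 0.841: g = 0.0223, g' = -0.448 → ψ = 0.891
Converged at ψ = 0.891.
Then V = ψ·F = 0.8912·159 = 141.7 mol/h and L = F − V = 17.3 mol/h.

V = 141.7 mol/h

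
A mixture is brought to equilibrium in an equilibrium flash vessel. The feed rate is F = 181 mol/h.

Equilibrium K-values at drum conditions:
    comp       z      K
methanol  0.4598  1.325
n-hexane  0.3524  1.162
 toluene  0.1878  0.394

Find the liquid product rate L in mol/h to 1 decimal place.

L = 73.9 mol/h

Rachford–Rice: g(ψ) = Σ zᵢ(Kᵢ−1)/(1+ψ(Kᵢ−1)) = 0.
Check two-phase: ΣzᵢKᵢ = 1.0927 > 1 and Σzᵢ/Kᵢ = 1.1269 > 1, so g(0) = 0.0927 > 0 and g(1) = -0.1269 < 0.
Newton iteration, ψ⁰ = 0.5:
  ψ = 0.5000: g = 0.01808, g' = -0.1858 → ψ = 0.5973
  ψ = 0.5973: g = -0.00117, g' = -0.2112 → ψ = 0.5917
Converged at ψ = 0.5917.
Then V = ψ·F = 0.5917·181 = 107.1 mol/h and L = F − V = 73.9 mol/h.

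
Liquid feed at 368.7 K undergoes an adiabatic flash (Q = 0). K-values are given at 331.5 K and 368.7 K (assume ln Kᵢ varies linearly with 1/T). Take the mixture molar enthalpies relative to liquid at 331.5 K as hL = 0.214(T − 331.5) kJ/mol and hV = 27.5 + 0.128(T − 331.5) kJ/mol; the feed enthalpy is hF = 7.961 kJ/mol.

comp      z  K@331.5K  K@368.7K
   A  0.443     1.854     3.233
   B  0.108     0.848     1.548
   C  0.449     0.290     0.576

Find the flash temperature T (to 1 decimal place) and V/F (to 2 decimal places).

Adiabatic flash: solve Rachford–Rice at each trial T, then check hF = ψ·hV(T) + (1−ψ)·hL(T).
  T = 331.5 K: K = (1.854, 0.848, 0.290), RR gives ψ = 0.079, H_out = 2.176 kJ/mol
  T = 368.7 K: K = (3.233, 1.548, 0.576), RR gives ψ = 1.000, H_out = 32.262 kJ/mol
  T = 350.1 K: K = (2.485, 1.164, 0.416), RR gives ψ = 0.538, H_out = 17.907 kJ/mol
  T = 340.8 K: K = (2.155, 0.998, 0.349), RR gives ψ = 0.327, H_out = 10.717 kJ/mol
  T = 336.1 K: K = (1.999, 0.920, 0.318), RR gives ψ = 0.210, H_out = 6.671 kJ/mol
  T = 338.5 K: K = (2.078, 0.959, 0.334), RR gives ψ = 0.271, H_out = 8.790 kJ/mol
  T = 337.3 K: K = (2.038, 0.940, 0.326), RR gives ψ = 0.241, H_out = 7.746 kJ/mol
Linear interpolation between T = 337.3 (H_out = 7.746) and T = 338.5 (H_out = 8.790) on hF = 7.961 gives T ≈ 337.5 K, at which ψ = 0.25.

T = 337.5 K, V/F = 0.25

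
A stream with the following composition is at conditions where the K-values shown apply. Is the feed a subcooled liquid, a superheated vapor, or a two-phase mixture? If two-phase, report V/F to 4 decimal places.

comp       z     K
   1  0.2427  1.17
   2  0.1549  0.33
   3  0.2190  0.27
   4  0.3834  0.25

subcooled liquid

ΣzᵢKᵢ = 0.4901; Σzᵢ/Kᵢ = 3.0215.
Since ΣzᵢKᵢ < 1 the mixture is below its bubble point — single liquid phase.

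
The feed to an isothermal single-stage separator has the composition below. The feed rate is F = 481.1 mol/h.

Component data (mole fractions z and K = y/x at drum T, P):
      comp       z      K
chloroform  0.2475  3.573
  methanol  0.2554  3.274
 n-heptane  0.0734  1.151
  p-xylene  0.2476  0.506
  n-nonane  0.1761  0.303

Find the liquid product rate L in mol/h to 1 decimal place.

L = 125.4 mol/h

Iterate (Newton) starting at ψ = 0.5:
  ψ = 0.5000: g = 0.20976, g' = -0.9122 → ψ = 0.7300
  ψ = 0.7300: g = 0.00842, g' = -0.8882 → ψ = 0.7394
Converged at ψ = 0.7394.
Then V = ψ·F = 0.7394·481.1 = 355.7 mol/h and L = F − V = 125.4 mol/h.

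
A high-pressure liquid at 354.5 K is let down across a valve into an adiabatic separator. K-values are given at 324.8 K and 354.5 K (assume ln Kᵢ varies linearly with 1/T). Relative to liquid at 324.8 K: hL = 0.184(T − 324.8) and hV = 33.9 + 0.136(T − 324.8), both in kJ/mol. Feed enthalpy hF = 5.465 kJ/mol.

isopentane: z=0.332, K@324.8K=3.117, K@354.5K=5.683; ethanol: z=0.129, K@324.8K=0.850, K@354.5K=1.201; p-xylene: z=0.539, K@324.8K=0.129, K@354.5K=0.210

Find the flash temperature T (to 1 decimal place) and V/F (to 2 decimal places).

Adiabatic flash: solve Rachford–Rice at each trial T, then check hF = ψ·hV(T) + (1−ψ)·hL(T).
  T = 324.8 K: K = (3.117, 0.850, 0.129), RR gives ψ = 0.131, H_out = 4.454 kJ/mol
  T = 354.5 K: K = (5.683, 1.201, 0.210), RR gives ψ = 0.365, H_out = 17.312 kJ/mol
  T = 339.6 K: K = (4.260, 1.017, 0.166), RR gives ψ = 0.269, H_out = 11.642 kJ/mol
  T = 332.2 K: K = (3.657, 0.932, 0.147), RR gives ψ = 0.208, H_out = 8.341 kJ/mol
  T = 328.5 K: K = (3.379, 0.890, 0.138), RR gives ψ = 0.172, H_out = 6.490 kJ/mol
  T = 326.6 K: K = (3.243, 0.870, 0.133), RR gives ψ = 0.152, H_out = 5.471 kJ/mol
Linear interpolation between T = 324.8 (H_out = 4.454) and T = 326.6 (H_out = 5.471) on hF = 5.465 gives T ≈ 326.6 K, at which ψ = 0.15.

T = 326.6 K, V/F = 0.15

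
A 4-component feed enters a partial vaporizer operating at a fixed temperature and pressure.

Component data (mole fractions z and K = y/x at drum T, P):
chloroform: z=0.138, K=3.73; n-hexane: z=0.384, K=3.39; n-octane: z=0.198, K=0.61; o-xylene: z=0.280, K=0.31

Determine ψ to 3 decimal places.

ψ = 0.693

Newton–Raphson from ψ = 0.44:
  ψ = 0.440: g = 0.2478, g' = -1.052 → ψ = 0.676
  ψ = 0.676: g = 0.0167, g' = -0.971 → ψ = 0.693
Converged at ψ = 0.693.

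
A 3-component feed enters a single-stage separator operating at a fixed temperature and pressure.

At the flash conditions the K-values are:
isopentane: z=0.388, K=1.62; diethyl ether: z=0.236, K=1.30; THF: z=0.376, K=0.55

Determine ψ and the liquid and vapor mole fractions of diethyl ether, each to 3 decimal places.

Rachford–Rice: g(ψ) = Σ zᵢ(Kᵢ−1)/(1+ψ(Kᵢ−1)) = 0.
Feasibility: ΣzᵢKᵢ = 1.142, Σzᵢ/Kᵢ = 1.105 — both > 1, two phases present.
Newton–Raphson from ψ = 0.32:
  ψ = 0.320: g = 0.0677, g' = -0.225 → ψ = 0.620
  ψ = 0.620: g = -0.0013, g' = -0.239 → ψ = 0.615
Converged at ψ = 0.615.
Compositions from xᵢ = zᵢ/(1+ψ(Kᵢ−1)), yᵢ = Kᵢxᵢ:
  isopentane: x = 0.281, y = 0.455
  diethyl ether: x = 0.199, y = 0.259
  THF: x = 0.520, y = 0.286

ψ = 0.615, x_diethyl ether = 0.199, y_diethyl ether = 0.259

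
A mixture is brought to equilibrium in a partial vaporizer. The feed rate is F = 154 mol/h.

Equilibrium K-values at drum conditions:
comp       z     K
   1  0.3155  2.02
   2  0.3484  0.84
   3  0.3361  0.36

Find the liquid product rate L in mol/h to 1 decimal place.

Iterate (Newton) starting at β = 0.56:
  β = 0.5600: g = -0.19167, g' = -0.4782 → β = 0.1591
  β = 0.1591: g = -0.01983, g' = -0.4230 → β = 0.1123
  β = 0.1123: g = 0.00023, g' = -0.4333 → β = 0.1128
Converged at β = 0.1128.
Then V = β·F = 0.1128·154 = 17.4 mol/h and L = F − V = 136.6 mol/h.

L = 136.6 mol/h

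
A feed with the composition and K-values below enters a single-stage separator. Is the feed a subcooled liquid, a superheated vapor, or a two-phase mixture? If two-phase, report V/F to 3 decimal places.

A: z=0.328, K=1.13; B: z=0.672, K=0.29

ΣzᵢKᵢ = 0.566; Σzᵢ/Kᵢ = 2.608.
Since ΣzᵢKᵢ < 1 the mixture is below its bubble point — single liquid phase.

subcooled liquid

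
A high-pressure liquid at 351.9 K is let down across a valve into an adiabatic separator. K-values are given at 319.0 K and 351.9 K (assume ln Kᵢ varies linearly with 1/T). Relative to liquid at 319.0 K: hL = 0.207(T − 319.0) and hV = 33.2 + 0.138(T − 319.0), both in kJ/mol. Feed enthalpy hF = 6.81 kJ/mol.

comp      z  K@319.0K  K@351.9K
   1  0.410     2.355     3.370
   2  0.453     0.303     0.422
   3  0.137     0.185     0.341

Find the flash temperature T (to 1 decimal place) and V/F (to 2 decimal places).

Adiabatic flash: solve Rachford–Rice at each trial T, then check hF = ψ·hV(T) + (1−ψ)·hL(T).
  T = 319.0 K: K = (2.355, 0.303, 0.185), RR gives ψ = 0.130, H_out = 4.325 kJ/mol
  T = 351.9 K: K = (3.370, 0.422, 0.341), RR gives ψ = 0.437, H_out = 20.334 kJ/mol
  T = 335.4 K: K = (2.840, 0.360, 0.255), RR gives ψ = 0.296, H_out = 12.888 kJ/mol
  T = 327.2 K: K = (2.592, 0.331, 0.218), RR gives ψ = 0.219, H_out = 8.838 kJ/mol
  T = 323.1 K: K = (2.472, 0.317, 0.201), RR gives ψ = 0.176, H_out = 6.654 kJ/mol
  T = 325.1 K: K = (2.531, 0.324, 0.209), RR gives ψ = 0.197, H_out = 7.735 kJ/mol
Linear interpolation between T = 323.1 (H_out = 6.654) and T = 325.1 (H_out = 7.735) on hF = 6.81 gives T ≈ 323.4 K, at which ψ = 0.18.

T = 323.4 K, V/F = 0.18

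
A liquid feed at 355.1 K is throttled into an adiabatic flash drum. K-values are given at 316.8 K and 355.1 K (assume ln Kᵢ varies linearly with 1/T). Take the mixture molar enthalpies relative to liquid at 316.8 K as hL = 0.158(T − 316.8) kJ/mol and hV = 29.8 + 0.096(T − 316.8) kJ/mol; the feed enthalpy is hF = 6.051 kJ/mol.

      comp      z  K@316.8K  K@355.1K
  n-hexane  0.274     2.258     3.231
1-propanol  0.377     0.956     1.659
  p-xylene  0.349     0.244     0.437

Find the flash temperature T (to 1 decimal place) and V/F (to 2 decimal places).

Adiabatic flash: solve Rachford–Rice at each trial T, then check hF = ψ·hV(T) + (1−ψ)·hL(T).
  T = 316.8 K: K = (2.258, 0.956, 0.244), RR gives ψ = 0.107, H_out = 3.192 kJ/mol
  T = 355.1 K: K = (3.231, 1.659, 0.437), RR gives ψ = 0.840, H_out = 29.081 kJ/mol
  T = 336.0 K: K = (2.730, 1.280, 0.332), RR gives ψ = 0.495, H_out = 17.197 kJ/mol
  T = 326.4 K: K = (2.490, 1.111, 0.286), RR gives ψ = 0.309, H_out = 10.556 kJ/mol
  T = 321.6 K: K = (2.373, 1.032, 0.264), RR gives ψ = 0.211, H_out = 6.969 kJ/mol
  T = 319.2 K: K = (2.315, 0.993, 0.254), RR gives ψ = 0.159, H_out = 5.105 kJ/mol
Linear interpolation between T = 319.2 (H_out = 5.105) and T = 321.6 (H_out = 6.969) on hF = 6.051 gives T ≈ 320.4 K, at which ψ = 0.19.

T = 320.4 K, V/F = 0.19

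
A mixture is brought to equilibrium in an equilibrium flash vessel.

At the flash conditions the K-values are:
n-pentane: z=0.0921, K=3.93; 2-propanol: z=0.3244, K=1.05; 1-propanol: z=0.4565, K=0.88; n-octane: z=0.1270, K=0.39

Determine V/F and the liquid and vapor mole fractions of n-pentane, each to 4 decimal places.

Iterate (Newton) starting at V/F = 0.5:
  V/F = 0.5000: g = -0.04445, g' = -0.2362 → V/F = 0.3118
  V/F = 0.3118: g = 0.00441, g' = -0.2959 → V/F = 0.3267
  V/F = 0.3267: g = 0.00006, g' = -0.2880 → V/F = 0.3269
Converged at V/F = 0.3269.
Compositions from xᵢ = zᵢ/(1+V/F(Kᵢ−1)), yᵢ = Kᵢxᵢ:
  n-pentane: x = 0.0470, y = 0.1849
  2-propanol: x = 0.3192, y = 0.3351
  1-propanol: x = 0.4751, y = 0.4181
  n-octane: x = 0.1586, y = 0.0619

V/F = 0.3269, x_n-pentane = 0.0470, y_n-pentane = 0.1849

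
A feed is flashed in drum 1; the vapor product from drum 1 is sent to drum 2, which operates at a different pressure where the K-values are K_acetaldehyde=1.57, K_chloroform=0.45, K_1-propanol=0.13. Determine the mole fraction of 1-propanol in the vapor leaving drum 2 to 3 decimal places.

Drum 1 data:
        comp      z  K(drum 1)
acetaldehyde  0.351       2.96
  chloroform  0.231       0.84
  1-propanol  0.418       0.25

y_1-propanol (drum 2) = 0.026

Drum 1:
Rachford–Rice: g(ψ₁) = Σ zᵢ(Kᵢ−1)/(1+ψ₁(Kᵢ−1)) = 0.
Feasibility: ΣzᵢKᵢ = 1.337, Σzᵢ/Kᵢ = 2.066 — both > 1, two phases present.
Newton–Raphson from ψ₁ = 0.5:
  ψ₁ = 0.500: g = -0.1943, g' = -0.953 → ψ₁ = 0.296
  ψ₁ = 0.296: g = -0.0064, g' = -0.935 → ψ₁ = 0.289
Converged at ψ₁ = 0.289.
Drum-1 compositions:
  acetaldehyde: x = 0.224, y = 0.663
  chloroform: x = 0.242, y = 0.203
  1-propanol: x = 0.534, y = 0.133
Drum-2 feed = drum-1 vapor: z₂ = (0.6631, 0.2035, 0.1334).
Drum 2:
Rachford–Rice: g(ψ₂) = Σ zᵢ(Kᵢ−1)/(1+ψ₂(Kᵢ−1)) = 0.
Feasibility: ΣzᵢKᵢ = 1.150, Σzᵢ/Kᵢ = 1.901 — both > 1, two phases present.
Newton–Raphson from ψ₂ = 0.62:
  ψ₂ = 0.620: g = -0.1426, g' = -0.735 → ψ₂ = 0.426
  ψ₂ = 0.426: g = -0.0265, g' = -0.500 → ψ₂ = 0.373
  ψ₂ = 0.373: g = -0.0009, g' = -0.465 → ψ₂ = 0.371
Converged at ψ₂ = 0.371.
  acetaldehyde: x = 0.547, y = 0.859
  chloroform: x = 0.256, y = 0.115
  1-propanol: x = 0.197, y = 0.026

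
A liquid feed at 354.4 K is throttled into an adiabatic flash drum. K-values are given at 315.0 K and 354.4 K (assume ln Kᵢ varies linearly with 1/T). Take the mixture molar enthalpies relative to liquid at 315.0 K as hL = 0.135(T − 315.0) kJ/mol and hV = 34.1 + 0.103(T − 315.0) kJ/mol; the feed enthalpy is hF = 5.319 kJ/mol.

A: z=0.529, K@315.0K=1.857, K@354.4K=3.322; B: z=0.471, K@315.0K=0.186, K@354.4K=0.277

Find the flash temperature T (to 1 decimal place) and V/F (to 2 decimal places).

Adiabatic flash: solve Rachford–Rice at each trial T, then check hF = ψ·hV(T) + (1−ψ)·hL(T).
  T = 315.0 K: K = (1.857, 0.186), RR gives ψ = 0.100, H_out = 3.420 kJ/mol
  T = 354.4 K: K = (3.322, 0.277), RR gives ψ = 0.529, H_out = 22.685 kJ/mol
  T = 334.7 K: K = (2.527, 0.230), RR gives ψ = 0.378, H_out = 15.317 kJ/mol
  T = 324.9 K: K = (2.178, 0.207), RR gives ψ = 0.268, H_out = 10.377 kJ/mol
  T = 319.9 K: K = (2.012, 0.196), RR gives ψ = 0.193, H_out = 7.210 kJ/mol
  T = 317.4 K: K = (1.932, 0.191), RR gives ψ = 0.149, H_out = 5.379 kJ/mol
Linear interpolation between T = 315.0 (H_out = 3.420) and T = 317.4 (H_out = 5.379) on hF = 5.319 gives T ≈ 317.3 K, at which ψ = 0.15.

T = 317.3 K, V/F = 0.15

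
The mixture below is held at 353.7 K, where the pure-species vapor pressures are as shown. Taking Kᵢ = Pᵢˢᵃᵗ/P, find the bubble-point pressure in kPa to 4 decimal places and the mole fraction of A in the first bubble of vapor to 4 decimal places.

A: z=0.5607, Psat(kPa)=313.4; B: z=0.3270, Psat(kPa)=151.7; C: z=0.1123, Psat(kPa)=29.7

At the bubble point ψ → 0, so ΣzᵢKᵢ = 1 with Kᵢ = Pᵢˢᵃᵗ/P ⇒ P = ΣzᵢPᵢˢᵃᵗ.
P = 0.5607·313.4 + 0.3270·151.7 + 0.1123·29.7 = 228.6646 kPa
yᵢ = zᵢPᵢˢᵃᵗ/P ⇒ y_A = 0.5607·313.4/228.6646 = 0.7685

Pbub = 228.6646 kPa, y_A = 0.7685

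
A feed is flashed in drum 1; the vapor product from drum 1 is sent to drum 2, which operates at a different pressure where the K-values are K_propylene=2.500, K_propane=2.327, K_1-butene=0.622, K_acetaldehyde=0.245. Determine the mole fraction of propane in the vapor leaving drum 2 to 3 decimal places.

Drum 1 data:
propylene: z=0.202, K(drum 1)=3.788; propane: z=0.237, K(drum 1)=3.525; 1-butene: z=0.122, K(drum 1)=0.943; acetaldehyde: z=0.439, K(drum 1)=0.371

Drum 1:
Newton–Raphson from ψ₁ = 0.5:
  ψ₁ = 0.500: g = 0.0898, g' = -0.939 → ψ₁ = 0.596
  ψ₁ = 0.596: g = 0.0019, g' = -0.907 → ψ₁ = 0.598
Converged at ψ₁ = 0.598.
Drum-1 compositions:
  propylene: x = 0.076, y = 0.287
  propane: x = 0.094, y = 0.333
  1-butene: x = 0.126, y = 0.119
  acetaldehyde: x = 0.703, y = 0.261
Drum-2 feed = drum-1 vapor: z₂ = (0.2870, 0.3329, 0.1191, 0.2610).
Drum 2:
Let ψ₂ = V/F and solve Σ zᵢ(Kᵢ−1)/(1+ψ₂(Kᵢ−1)) = 0.
g(0) = ΣzᵢKᵢ − 1 = 0.630 and g(1) = 1 − Σzᵢ/Kᵢ = -0.515, so a root lies in (0, 1).
Newton iteration, ψ₂⁰ = 0.36:
  ψ₂ = 0.360: g = 0.2558, g' = -0.844 → ψ₂ = 0.663
  ψ₂ = 0.663: g = -0.0038, g' = -0.955 → ψ₂ = 0.659
Converged at ψ₂ = 0.659.
  propylene: x = 0.144, y = 0.361
  propane: x = 0.178, y = 0.413
  1-butene: x = 0.159, y = 0.099
  acetaldehyde: x = 0.519, y = 0.127

y_propane (drum 2) = 0.413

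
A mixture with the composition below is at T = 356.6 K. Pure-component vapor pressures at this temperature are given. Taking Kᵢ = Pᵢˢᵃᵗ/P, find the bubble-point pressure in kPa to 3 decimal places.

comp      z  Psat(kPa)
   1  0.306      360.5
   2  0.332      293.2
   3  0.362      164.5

At the bubble point ψ → 0, so ΣzᵢKᵢ = 1 with Kᵢ = Pᵢˢᵃᵗ/P ⇒ P = ΣzᵢPᵢˢᵃᵗ.
P = 0.306·360.5 + 0.332·293.2 + 0.362·164.5 = 267.204 kPa

Pbub = 267.204 kPa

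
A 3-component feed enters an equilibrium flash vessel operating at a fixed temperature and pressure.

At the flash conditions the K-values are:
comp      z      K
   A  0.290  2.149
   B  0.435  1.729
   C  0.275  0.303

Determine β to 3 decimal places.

Rachford–Rice: g(β) = Σ zᵢ(Kᵢ−1)/(1+β(Kᵢ−1)) = 0.
Check two-phase: ΣzᵢKᵢ = 1.459 > 1 and Σzᵢ/Kᵢ = 1.294 > 1, so g(0) = 0.459 > 0 and g(1) = -0.294 < 0.
Newton–Raphson from β = 0.5:
  β = 0.500: g = 0.1498, g' = -0.593 → β = 0.753
  β = 0.753: g = -0.0196, g' = -0.797 → β = 0.728
  β = 0.728: g = -0.0004, g' = -0.763 → β = 0.727
Converged at β = 0.727.

β = 0.727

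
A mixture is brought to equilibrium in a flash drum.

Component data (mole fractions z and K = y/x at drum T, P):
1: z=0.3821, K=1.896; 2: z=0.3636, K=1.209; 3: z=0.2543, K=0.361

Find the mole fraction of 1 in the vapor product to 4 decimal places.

Material balance + equilibrium reduce to Σ zᵢ(Kᵢ−1)/(1+ψ(Kᵢ−1)) = 0.
Feasibility: ΣzᵢKᵢ = 1.2559, Σzᵢ/Kᵢ = 1.2067 — both > 1, two phases present.
Iterate (Newton) starting at ψ = 0.55:
  ψ = 0.5500: g = 0.04694, g' = -0.3973 → ψ = 0.6682
  ψ = 0.6682: g = -0.00273, g' = -0.4485 → ψ = 0.6621
  ψ = 0.6621: g = -0.00001, g' = -0.4451 → ψ = 0.6620
Converged at ψ = 0.6620.
Compositions from xᵢ = zᵢ/(1+ψ(Kᵢ−1)), yᵢ = Kᵢxᵢ:
  1: x = 0.2398, y = 0.4547
  2: x = 0.3194, y = 0.3862
  3: x = 0.4408, y = 0.1591

y_1 = 0.4547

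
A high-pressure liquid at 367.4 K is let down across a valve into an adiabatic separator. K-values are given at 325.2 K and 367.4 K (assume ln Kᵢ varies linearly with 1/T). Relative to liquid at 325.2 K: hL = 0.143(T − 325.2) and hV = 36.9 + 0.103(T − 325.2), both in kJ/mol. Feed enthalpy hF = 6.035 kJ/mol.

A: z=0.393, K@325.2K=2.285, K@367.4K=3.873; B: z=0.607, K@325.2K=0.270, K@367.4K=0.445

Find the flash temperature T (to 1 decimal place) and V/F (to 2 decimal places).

T = 330.9 K, V/F = 0.14

Adiabatic flash: solve Rachford–Rice at each trial T, then check hF = ψ·hV(T) + (1−ψ)·hL(T).
  T = 325.2 K: K = (2.285, 0.270), RR gives ψ = 0.066, H_out = 2.435 kJ/mol
  T = 367.4 K: K = (3.873, 0.445), RR gives ψ = 0.497, H_out = 23.529 kJ/mol
  T = 346.3 K: K = (3.023, 0.352), RR gives ψ = 0.306, H_out = 14.064 kJ/mol
  T = 335.8 K: K = (2.642, 0.310), RR gives ψ = 0.200, H_out = 8.796 kJ/mol
  T = 330.5 K: K = (2.460, 0.290), RR gives ψ = 0.137, H_out = 5.795 kJ/mol
  T = 333.1 K: K = (2.548, 0.299), RR gives ψ = 0.169, H_out = 7.305 kJ/mol
  T = 331.8 K: K = (2.504, 0.294), RR gives ψ = 0.153, H_out = 6.560 kJ/mol
Linear interpolation between T = 330.5 (H_out = 5.795) and T = 331.8 (H_out = 6.560) on hF = 6.035 gives T ≈ 330.9 K, at which ψ = 0.14.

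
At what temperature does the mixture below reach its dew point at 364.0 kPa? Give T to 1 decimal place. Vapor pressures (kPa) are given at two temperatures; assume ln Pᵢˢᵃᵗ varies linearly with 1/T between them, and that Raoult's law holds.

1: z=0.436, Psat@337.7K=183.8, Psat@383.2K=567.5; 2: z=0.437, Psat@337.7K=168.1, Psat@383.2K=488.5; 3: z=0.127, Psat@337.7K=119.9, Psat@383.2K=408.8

T = 368.5 K

Dew-point temperature: Σzᵢ·P/Pᵢˢᵃᵗ(T) = 1. Interpolate ln Pᵢˢᵃᵗ = aᵢ + bᵢ/T.
  T = 337.7 K: ΣzᵢP/Pᵢˢᵃᵗ = 2.1953
  T = 383.2 K: ΣzᵢP/Pᵢˢᵃᵗ = 0.7184
  T = 360.4 K: ΣzᵢP/Pᵢˢᵃᵗ = 1.2133
  T = 371.8 K: ΣzᵢP/Pᵢˢᵃᵗ = 0.9260
  T = 366.1 K: ΣzᵢP/Pᵢˢᵃᵗ = 1.0577
  T = 369.0 K: ΣzᵢP/Pᵢˢᵃᵗ = 0.9880
Interpolating between 366.1 K and 369.0 K gives T ≈ 368.5 K.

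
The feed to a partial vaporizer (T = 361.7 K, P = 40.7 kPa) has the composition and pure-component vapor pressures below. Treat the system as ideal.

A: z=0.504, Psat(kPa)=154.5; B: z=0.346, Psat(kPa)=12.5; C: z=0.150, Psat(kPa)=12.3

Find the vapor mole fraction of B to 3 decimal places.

Raoult's law: Kᵢ = Pᵢˢᵃᵗ/P = Pᵢˢᵃᵗ/40.7.
  K_A = 154.5/40.7 = 3.79607, K_B = 12.5/40.7 = 0.30713, K_C = 12.3/40.7 = 0.30221
Material balance + equilibrium reduce to Σ zᵢ(Kᵢ−1)/(1+V/F(Kᵢ−1)) = 0.
Feasibility: ΣzᵢKᵢ = 2.065, Σzᵢ/Kᵢ = 1.756 — both > 1, two phases present.
Newton–Raphson from V/F = 0.5:
  V/F = 0.500: g = 0.0601, g' = -1.246 → V/F = 0.548
Converged at V/F = 0.548.
Compositions from xᵢ = zᵢ/(1+V/F(Kᵢ−1)), yᵢ = Kᵢxᵢ:
  A: x = 0.199, y = 0.755
  B: x = 0.558, y = 0.171
  C: x = 0.243, y = 0.073

y_B = 0.171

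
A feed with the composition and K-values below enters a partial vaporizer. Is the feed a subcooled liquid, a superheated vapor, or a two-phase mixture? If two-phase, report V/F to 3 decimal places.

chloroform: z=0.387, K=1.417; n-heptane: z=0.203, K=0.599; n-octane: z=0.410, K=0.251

ΣzᵢKᵢ = 0.773; Σzᵢ/Kᵢ = 2.245.
Since ΣzᵢKᵢ < 1 the mixture is below its bubble point — single liquid phase.

subcooled liquid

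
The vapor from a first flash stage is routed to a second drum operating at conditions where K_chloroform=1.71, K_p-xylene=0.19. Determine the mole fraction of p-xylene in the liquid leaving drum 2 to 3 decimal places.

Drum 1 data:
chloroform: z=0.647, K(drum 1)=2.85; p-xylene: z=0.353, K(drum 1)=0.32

x_p-xylene (drum 2) = 0.467

Drum 1:
Rachford–Rice: g(ψ₁) = Σ zᵢ(Kᵢ−1)/(1+ψ₁(Kᵢ−1)) = 0.
Check two-phase: ΣzᵢKᵢ = 1.957 > 1 and Σzᵢ/Kᵢ = 1.330 > 1, so g(0) = 0.957 > 0 and g(1) = -0.330 < 0.
Binary case is linear: z₁(K₁−1)(1+ψ₁(K₂−1)) + z₂(K₂−1)(1+ψ₁(K₁−1)) = 0
⇒ ψ₁ = [z₁(K₁−1)+z₂(K₂−1)] / [−(K₁−1)(K₂−1)] = 0.9569/1.2580 = 0.761
Drum-1 compositions:
  chloroform: x = 0.269, y = 0.766
  p-xylene: x = 0.731, y = 0.234
Drum-2 feed = drum-1 vapor: z₂ = (0.7660, 0.2340).
Drum 2:
Rachford–Rice: g(ψ₂) = Σ zᵢ(Kᵢ−1)/(1+ψ₂(Kᵢ−1)) = 0.
g(0) = ΣzᵢKᵢ − 1 = 0.354 and g(1) = 1 − Σzᵢ/Kᵢ = -0.679, so a root lies in (0, 1).
Newton iteration, ψ₂⁰ = 0.5:
  ψ₂ = 0.500: g = 0.0828, g' = -0.644 → ψ₂ = 0.629
  ψ₂ = 0.629: g = -0.0101, g' = -0.822 → ψ₂ = 0.616
Converged at ψ₂ = 0.616.
  chloroform: x = 0.533, y = 0.911
  p-xylene: x = 0.467, y = 0.089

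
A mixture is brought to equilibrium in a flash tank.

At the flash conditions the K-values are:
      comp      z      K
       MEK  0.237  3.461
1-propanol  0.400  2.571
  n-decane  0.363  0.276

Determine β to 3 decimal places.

β = 0.684

Let β = V/F and solve Σ zᵢ(Kᵢ−1)/(1+β(Kᵢ−1)) = 0.
g(0) = ΣzᵢKᵢ − 1 = 0.949 and g(1) = 1 − Σzᵢ/Kᵢ = -0.539, so a root lies in (0, 1).
Iterate (Newton) starting at β = 0.5:
  β = 0.500: g = 0.2015, g' = -1.066 → β = 0.689
  β = 0.689: g = -0.0064, g' = -1.183 → β = 0.684
Converged at β = 0.684.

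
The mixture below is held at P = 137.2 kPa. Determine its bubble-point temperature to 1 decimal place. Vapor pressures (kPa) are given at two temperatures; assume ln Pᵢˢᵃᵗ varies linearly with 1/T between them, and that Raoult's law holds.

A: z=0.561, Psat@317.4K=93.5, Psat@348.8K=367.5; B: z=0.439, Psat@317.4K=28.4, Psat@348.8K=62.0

Bubble-point temperature: ΣzᵢPᵢˢᵃᵗ(T) = P. Interpolate ln Pᵢˢᵃᵗ = aᵢ + bᵢ/T.
  T = 317.4 K: ΣzᵢPᵢˢᵃᵗ = 64.92 kPa
  T = 348.8 K: ΣzᵢPᵢˢᵃᵗ = 233.39 kPa
  T = 333.1 K: ΣzᵢPᵢˢᵃᵗ = 126.16 kPa
  T = 341.0 K: ΣzᵢPᵢˢᵃᵗ = 172.96 kPa
  T = 337.1 K: ΣzᵢPᵢˢᵃᵗ = 148.24 kPa
  T = 335.1 K: ΣzᵢPᵢˢᵃᵗ = 136.81 kPa
Interpolating between 335.1 K and 337.1 K gives T ≈ 335.2 K.

T = 335.2 K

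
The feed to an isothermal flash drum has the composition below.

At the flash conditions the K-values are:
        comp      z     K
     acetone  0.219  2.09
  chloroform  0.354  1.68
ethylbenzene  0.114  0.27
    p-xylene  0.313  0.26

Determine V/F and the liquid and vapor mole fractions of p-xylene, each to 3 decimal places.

Material balance + equilibrium reduce to Σ zᵢ(Kᵢ−1)/(1+V/F(Kᵢ−1)) = 0.
Check two-phase: ΣzᵢKᵢ = 1.165 > 1 and Σzᵢ/Kᵢ = 1.942 > 1, so g(0) = 0.165 > 0 and g(1) = -0.942 < 0.
Newton iteration, V/F⁰ = 0.43:
  V/F = 0.430: g = -0.1122, g' = -0.716 → V/F = 0.273
  V/F = 0.273: g = -0.0074, g' = -0.635 → V/F = 0.262
Converged at V/F = 0.262.
Compositions from xᵢ = zᵢ/(1+V/F(Kᵢ−1)), yᵢ = Kᵢxᵢ:
  acetone: x = 0.170, y = 0.356
  chloroform: x = 0.301, y = 0.505
  ethylbenzene: x = 0.141, y = 0.038
  p-xylene: x = 0.388, y = 0.101

V/F = 0.262, x_p-xylene = 0.388, y_p-xylene = 0.101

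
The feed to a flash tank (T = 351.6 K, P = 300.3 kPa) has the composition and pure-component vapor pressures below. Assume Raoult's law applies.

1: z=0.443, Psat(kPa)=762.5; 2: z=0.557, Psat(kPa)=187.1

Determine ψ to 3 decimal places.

Raoult's law: Kᵢ = Pᵢˢᵃᵗ/P = Pᵢˢᵃᵗ/300.3.
  K_1 = 762.5/300.3 = 2.53913, K_2 = 187.1/300.3 = 0.62304
Material balance + equilibrium reduce to Σ zᵢ(Kᵢ−1)/(1+ψ(Kᵢ−1)) = 0.
Check two-phase: ΣzᵢKᵢ = 1.472 > 1 and Σzᵢ/Kᵢ = 1.068 > 1, so g(0) = 0.472 > 0 and g(1) = -0.068 < 0.
Binary case is linear: z₁(K₁−1)(1+ψ(K₂−1)) + z₂(K₂−1)(1+ψ(K₁−1)) = 0
⇒ ψ = [z₁(K₁−1)+z₂(K₂−1)] / [−(K₁−1)(K₂−1)] = 0.4719/0.5802 = 0.813

ψ = 0.813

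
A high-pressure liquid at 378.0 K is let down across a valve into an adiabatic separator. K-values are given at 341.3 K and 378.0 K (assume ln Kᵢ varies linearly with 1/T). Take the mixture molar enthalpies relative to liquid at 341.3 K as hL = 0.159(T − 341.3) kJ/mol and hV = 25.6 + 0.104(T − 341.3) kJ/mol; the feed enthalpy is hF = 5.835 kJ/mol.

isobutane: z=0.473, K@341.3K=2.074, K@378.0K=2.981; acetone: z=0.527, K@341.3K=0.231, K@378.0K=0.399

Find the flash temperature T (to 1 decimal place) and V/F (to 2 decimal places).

T = 346.9 K, V/F = 0.20

Adiabatic flash: solve Rachford–Rice at each trial T, then check hF = ψ·hV(T) + (1−ψ)·hL(T).
  T = 341.3 K: K = (2.074, 0.231), RR gives ψ = 0.124, H_out = 3.185 kJ/mol
  T = 378.0 K: K = (2.981, 0.399), RR gives ψ = 0.521, H_out = 18.121 kJ/mol
  T = 359.6 K: K = (2.508, 0.308), RR gives ψ = 0.334, H_out = 11.118 kJ/mol
  T = 350.5 K: K = (2.288, 0.268), RR gives ψ = 0.237, H_out = 7.403 kJ/mol
  T = 345.9 K: K = (2.180, 0.249), RR gives ψ = 0.183, H_out = 5.371 kJ/mol
  T = 348.2 K: K = (2.233, 0.258), RR gives ψ = 0.210, H_out = 6.404 kJ/mol
Linear interpolation between T = 345.9 (H_out = 5.371) and T = 348.2 (H_out = 6.404) on hF = 5.835 gives T ≈ 346.9 K, at which ψ = 0.20.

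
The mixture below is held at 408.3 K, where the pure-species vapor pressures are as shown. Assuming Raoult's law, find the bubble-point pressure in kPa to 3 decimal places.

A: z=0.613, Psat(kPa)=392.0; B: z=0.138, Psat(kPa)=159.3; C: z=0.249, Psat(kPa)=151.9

At the bubble point ψ → 0, so ΣzᵢKᵢ = 1 with Kᵢ = Pᵢˢᵃᵗ/P ⇒ P = ΣzᵢPᵢˢᵃᵗ.
P = 0.613·392.0 + 0.138·159.3 + 0.249·151.9 = 300.103 kPa

Pbub = 300.103 kPa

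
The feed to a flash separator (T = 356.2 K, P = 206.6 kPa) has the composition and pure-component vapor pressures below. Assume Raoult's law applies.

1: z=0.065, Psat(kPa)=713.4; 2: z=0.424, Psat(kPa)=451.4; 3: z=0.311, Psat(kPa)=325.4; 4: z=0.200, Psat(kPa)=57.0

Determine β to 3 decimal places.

Raoult's law: Kᵢ = Pᵢˢᵃᵗ/P = Pᵢˢᵃᵗ/206.6.
  K_1 = 713.4/206.6 = 3.45305, K_2 = 451.4/206.6 = 2.18490, K_3 = 325.4/206.6 = 1.57502, K_4 = 57.0/206.6 = 0.27590
Newton iteration, β⁰ = 0.59:
  β = 0.590: g = 0.2415, g' = -0.648 → β = 0.962
  β = 0.962: g = -0.0805, g' = -1.349 → β = 0.903
  β = 0.903: g = -0.0081, g' = -1.096 → β = 0.895
Converged at β = 0.895.

β = 0.895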